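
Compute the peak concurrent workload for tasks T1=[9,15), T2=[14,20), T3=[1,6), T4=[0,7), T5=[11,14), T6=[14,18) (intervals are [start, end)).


Check each time point for overlaps:
  t=14: 3 tasks active (T1, T2, T6)
Max concurrent = 3


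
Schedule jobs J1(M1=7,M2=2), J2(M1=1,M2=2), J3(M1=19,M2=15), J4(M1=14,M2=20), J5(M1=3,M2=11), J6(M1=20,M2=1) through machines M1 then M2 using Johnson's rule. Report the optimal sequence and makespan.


Johnson's rule:
Group 1 (M1≤M2, sort by M1): ['J2', 'J5', 'J4']
Group 2 (M1>M2, sort desc M2): ['J3', 'J1', 'J6']
Sequence: J2 → J5 → J4 → J3 → J1 → J6
Makespan calculation:
  J2: M1 done=1, M2 done=3
  J5: M1 done=4, M2 done=15
  J4: M1 done=18, M2 done=38
  J3: M1 done=37, M2 done=53
  J1: M1 done=44, M2 done=55
  J6: M1 done=64, M2 done=65
= Sequence: J2 → J5 → J4 → J3 → J1 → J6, Makespan: 65


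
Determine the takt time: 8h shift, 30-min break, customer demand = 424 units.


Available = 8×60 - 30 = 450 min
Takt time = 450 / 424
= 1.06 min/unit


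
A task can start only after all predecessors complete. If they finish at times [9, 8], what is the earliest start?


ES = max of all predecessor completion times
Predecessors: [9, 8]
ES = max(9, 8)
= 9


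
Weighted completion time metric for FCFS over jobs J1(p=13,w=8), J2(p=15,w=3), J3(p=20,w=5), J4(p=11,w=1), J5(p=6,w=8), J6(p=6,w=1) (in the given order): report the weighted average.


Completion times:
  J1: C=13, w×C=8×13=104
  J2: C=28, w×C=3×28=84
  J3: C=48, w×C=5×48=240
  J4: C=59, w×C=1×59=59
  J5: C=65, w×C=8×65=520
  J6: C=71, w×C=1×71=71
Sum w×C = 1078
Sum w = 26
Weighted avg = 1078/26
= 41.46


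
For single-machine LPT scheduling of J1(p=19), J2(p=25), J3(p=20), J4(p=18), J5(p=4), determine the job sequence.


LPT: sort by longest processing time first
  J2: p=25
  J3: p=20
  J1: p=19
  J4: p=18
  J5: p=4
Order: J2 → J3 → J1 → J4 → J5


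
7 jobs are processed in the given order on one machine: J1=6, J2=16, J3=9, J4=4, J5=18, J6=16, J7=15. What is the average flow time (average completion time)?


Completion times:
  J1: completes at 6
  J2: completes at 22
  J3: completes at 31
  J4: completes at 35
  J5: completes at 53
  J6: completes at 69
  J7: completes at 84
Sum = 300
Average = 300/7
= 42.86


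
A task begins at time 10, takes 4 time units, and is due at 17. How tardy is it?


Completion = start + processing = 10 + 4 = 14
Tardiness = max(0, C - d) = max(0, 14 - 17)
= max(0, -3)
= 0


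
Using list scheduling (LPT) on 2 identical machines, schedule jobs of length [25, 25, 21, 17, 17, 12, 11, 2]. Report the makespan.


Jobs (LPT sorted): [25, 25, 21, 17, 17, 12, 11, 2]
Machines: 2
  J=25 → Machine 1 (load: 0+25=25)
  J=25 → Machine 2 (load: 0+25=25)
  J=21 → Machine 1 (load: 25+21=46)
  J=17 → Machine 2 (load: 25+17=42)
  J=17 → Machine 2 (load: 42+17=59)
  J=12 → Machine 1 (load: 46+12=58)
  J=11 → Machine 1 (load: 58+11=69)
  J=2 → Machine 2 (load: 59+2=61)
Machine loads: [69, 61]
Makespan = max = 69 time units


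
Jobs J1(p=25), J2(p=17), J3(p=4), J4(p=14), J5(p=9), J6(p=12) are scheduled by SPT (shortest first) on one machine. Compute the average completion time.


SPT order: J3 → J5 → J6 → J4 → J2 → J1
Completion times:
  J3: C=4
  J5: C=13
  J6: C=25
  J4: C=39
  J2: C=56
  J1: C=81
Sum = 218, n = 6
Mean flow = 218/6
= 36.33


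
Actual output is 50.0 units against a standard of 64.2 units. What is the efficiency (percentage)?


Efficiency = (actual / standard) × 100
= (50.0 / 64.2) × 100
= 77.9%


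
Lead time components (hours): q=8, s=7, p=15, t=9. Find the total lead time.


Lead time = queue + setup + processing + transit
= 8 + 7 + 15 + 9
= 39 hours


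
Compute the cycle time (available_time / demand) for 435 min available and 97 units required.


Cycle time = available time / demand
= 435 / 97
= 4.48 min/unit


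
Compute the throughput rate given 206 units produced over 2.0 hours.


Throughput = units / time
= 206 / 2.0
= 103.0 units/hour


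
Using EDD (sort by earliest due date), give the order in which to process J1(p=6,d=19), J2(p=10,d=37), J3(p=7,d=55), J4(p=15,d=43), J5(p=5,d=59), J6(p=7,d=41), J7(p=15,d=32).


EDD: sort by earliest due date
  J1: d=19, p=6
  J7: d=32, p=15
  J2: d=37, p=10
  J6: d=41, p=7
  J4: d=43, p=15
  J3: d=55, p=7
  J5: d=59, p=5
Order: J1 → J7 → J2 → J6 → J4 → J3 → J5


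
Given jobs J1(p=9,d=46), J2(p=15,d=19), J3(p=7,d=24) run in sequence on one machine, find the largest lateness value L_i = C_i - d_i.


Lateness per job (L = C - d):
  J1: C=9, d=46, L=-37
  J2: C=24, d=19, L=5
  J3: C=31, d=24, L=7
Lmax = max(-37, 5, 7)
= 7


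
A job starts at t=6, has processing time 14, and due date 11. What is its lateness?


Completion = 6 + 14 = 20
Lateness = C - d = 20 - 11
= 9


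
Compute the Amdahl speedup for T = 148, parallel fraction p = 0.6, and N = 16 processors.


Amdahl's law: T_p = T × ((1-p) + p/N)
= 148 × ((1-0.6) + 0.6/16)
= 148 × (0.40 + 0.0375)
= 148 × 0.4375
= 64.75
Speedup = 148/64.75
= 2.29×


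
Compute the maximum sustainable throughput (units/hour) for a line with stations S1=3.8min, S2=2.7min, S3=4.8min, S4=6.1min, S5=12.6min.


Bottleneck = longest station time
Station times: [3.8, 2.7, 4.8, 6.1, 12.6]
Max = 12.6 min
Rate = 60 / 12.6
= 4.76 units/hour (bottleneck: 12.6min)


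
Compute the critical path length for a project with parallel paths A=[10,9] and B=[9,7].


Path A: 10 + 9 = 19
Path B: 9 + 7 = 16
Critical path = longest = max(19, 16)
= 19 (Path A)


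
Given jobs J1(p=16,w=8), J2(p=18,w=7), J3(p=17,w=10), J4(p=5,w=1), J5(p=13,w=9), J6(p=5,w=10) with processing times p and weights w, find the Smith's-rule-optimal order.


WSPT (Smith's rule): sort by p/w ascending
  J6: p/w = 5/10 = 0.500
  J5: p/w = 13/9 = 1.444
  J3: p/w = 17/10 = 1.700
  J1: p/w = 16/8 = 2.000
  J2: p/w = 18/7 = 2.571
  J4: p/w = 5/1 = 5.000
Order: J6 → J5 → J3 → J1 → J2 → J4


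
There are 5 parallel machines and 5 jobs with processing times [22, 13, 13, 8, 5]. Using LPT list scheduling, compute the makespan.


Jobs (LPT sorted): [22, 13, 13, 8, 5]
Machines: 5
  J=22 → Machine 1 (load: 0+22=22)
  J=13 → Machine 2 (load: 0+13=13)
  J=13 → Machine 3 (load: 0+13=13)
  J=8 → Machine 4 (load: 0+8=8)
  J=5 → Machine 5 (load: 0+5=5)
Machine loads: [22, 13, 13, 8, 5]
Makespan = max = 22 time units


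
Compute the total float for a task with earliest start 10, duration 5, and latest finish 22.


EF = ES + duration = 10 + 5 = 15
LS = LF - duration = 22 - 5 = 17
Total Float = LF - EF = 22 - 15
(or LS - ES = 17 - 10)
= 7


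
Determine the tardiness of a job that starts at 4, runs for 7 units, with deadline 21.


Completion = start + processing = 4 + 7 = 11
Tardiness = max(0, C - d) = max(0, 11 - 21)
= max(0, -10)
= 0


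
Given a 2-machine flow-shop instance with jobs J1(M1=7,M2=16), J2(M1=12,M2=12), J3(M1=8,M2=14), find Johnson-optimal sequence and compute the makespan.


Johnson's rule:
Group 1 (M1≤M2, sort by M1): ['J1', 'J3', 'J2']
Group 2 (M1>M2, sort desc M2): []
Sequence: J1 → J3 → J2
Makespan calculation:
  J1: M1 done=7, M2 done=23
  J3: M1 done=15, M2 done=37
  J2: M1 done=27, M2 done=49
= Sequence: J1 → J3 → J2, Makespan: 49


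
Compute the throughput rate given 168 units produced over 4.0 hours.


Throughput = units / time
= 168 / 4.0
= 42.0 units/hour


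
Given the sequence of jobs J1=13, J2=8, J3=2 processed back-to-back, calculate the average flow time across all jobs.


Completion times:
  J1: completes at 13
  J2: completes at 21
  J3: completes at 23
Sum = 57
Average = 57/3
= 19.00


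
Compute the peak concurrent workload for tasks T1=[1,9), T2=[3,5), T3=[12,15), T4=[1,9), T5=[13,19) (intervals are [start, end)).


Check each time point for overlaps:
  t=3: 3 tasks active (T1, T2, T4)
Max concurrent = 3


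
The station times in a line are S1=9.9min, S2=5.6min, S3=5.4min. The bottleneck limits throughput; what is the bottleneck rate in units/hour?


Bottleneck = longest station time
Station times: [9.9, 5.6, 5.4]
Max = 9.9 min
Rate = 60 / 9.9
= 6.06 units/hour (bottleneck: 9.9min)


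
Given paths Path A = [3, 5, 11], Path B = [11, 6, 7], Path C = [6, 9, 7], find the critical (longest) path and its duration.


Path A: 3 + 5 + 11 = 19
Path B: 11 + 6 + 7 = 24
Path C: 6 + 9 + 7 = 22
Critical path = longest = max(19, 24, 22)
= 24 (Path B)


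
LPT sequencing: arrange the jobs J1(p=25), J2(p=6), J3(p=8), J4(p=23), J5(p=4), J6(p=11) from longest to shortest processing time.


LPT: sort by longest processing time first
  J1: p=25
  J4: p=23
  J6: p=11
  J3: p=8
  J2: p=6
  J5: p=4
Order: J1 → J4 → J6 → J3 → J2 → J5


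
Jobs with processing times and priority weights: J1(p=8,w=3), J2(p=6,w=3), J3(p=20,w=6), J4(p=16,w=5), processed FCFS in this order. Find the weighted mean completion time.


Completion times:
  J1: C=8, w×C=3×8=24
  J2: C=14, w×C=3×14=42
  J3: C=34, w×C=6×34=204
  J4: C=50, w×C=5×50=250
Sum w×C = 520
Sum w = 17
Weighted avg = 520/17
= 30.59


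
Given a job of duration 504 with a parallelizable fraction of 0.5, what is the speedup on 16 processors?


Amdahl's law: T_p = T × ((1-p) + p/N)
= 504 × ((1-0.5) + 0.5/16)
= 504 × (0.50 + 0.0312)
= 504 × 0.5312
= 267.75
Speedup = 504/267.75
= 1.88×


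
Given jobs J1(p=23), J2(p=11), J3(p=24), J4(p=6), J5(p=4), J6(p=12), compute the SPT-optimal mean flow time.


SPT order: J5 → J4 → J2 → J6 → J1 → J3
Completion times:
  J5: C=4
  J4: C=10
  J2: C=21
  J6: C=33
  J1: C=56
  J3: C=80
Sum = 204, n = 6
Mean flow = 204/6
= 34.00


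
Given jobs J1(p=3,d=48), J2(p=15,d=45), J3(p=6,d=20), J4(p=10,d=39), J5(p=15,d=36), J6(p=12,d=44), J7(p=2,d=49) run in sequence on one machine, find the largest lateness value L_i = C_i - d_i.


Lateness per job (L = C - d):
  J1: C=3, d=48, L=-45
  J2: C=18, d=45, L=-27
  J3: C=24, d=20, L=4
  J4: C=34, d=39, L=-5
  J5: C=49, d=36, L=13
  J6: C=61, d=44, L=17
  J7: C=63, d=49, L=14
Lmax = max(-45, -27, 4, -5, 13, 17, 14)
= 17


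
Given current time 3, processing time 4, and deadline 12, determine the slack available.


Slack = due - current_time - processing
= 12 - 3 - 4
= 5


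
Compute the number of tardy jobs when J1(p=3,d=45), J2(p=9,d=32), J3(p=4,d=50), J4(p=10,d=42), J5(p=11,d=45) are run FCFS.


Completion vs due date:
  J1: C=3, d=45 → on time
  J2: C=12, d=32 → on time
  J3: C=16, d=50 → on time
  J4: C=26, d=42 → on time
  J5: C=37, d=45 → on time
Tardy jobs: none
Count = 0


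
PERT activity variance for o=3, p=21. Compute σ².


σ² = ((p - o) / 6)² = (p - o)² / 36
= (21 - 3)² / 36
= 18² / 36
= 324 / 36
= 9.0000


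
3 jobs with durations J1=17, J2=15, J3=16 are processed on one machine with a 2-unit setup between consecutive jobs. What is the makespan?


Makespan = Σ processing + (n-1) × setup
= (17 + 15 + 16) + (3-1)×2
= 48 + 4
= 52 time units


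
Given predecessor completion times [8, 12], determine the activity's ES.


ES = max of all predecessor completion times
Predecessors: [8, 12]
ES = max(8, 12)
= 12


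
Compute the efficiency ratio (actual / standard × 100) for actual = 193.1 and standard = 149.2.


Efficiency = (actual / standard) × 100
= (193.1 / 149.2) × 100
= 129.4%


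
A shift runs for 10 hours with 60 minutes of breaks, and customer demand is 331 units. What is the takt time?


Available = 10×60 - 60 = 540 min
Takt time = 540 / 331
= 1.63 min/unit


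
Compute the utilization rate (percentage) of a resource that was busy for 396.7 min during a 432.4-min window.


Utilization = busy / total × 100
= 396.7 / 432.4 × 100
= 91.7%


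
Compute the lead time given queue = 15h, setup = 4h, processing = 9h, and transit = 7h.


Lead time = queue + setup + processing + transit
= 15 + 4 + 9 + 7
= 35 hours


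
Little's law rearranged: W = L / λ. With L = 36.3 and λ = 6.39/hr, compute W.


Little's law: L = λW → W = L / λ
= 36.3 / 6.39
= 5.68 hours


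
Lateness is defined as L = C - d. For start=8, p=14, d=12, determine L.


Completion = 8 + 14 = 22
Lateness = C - d = 22 - 12
= 10


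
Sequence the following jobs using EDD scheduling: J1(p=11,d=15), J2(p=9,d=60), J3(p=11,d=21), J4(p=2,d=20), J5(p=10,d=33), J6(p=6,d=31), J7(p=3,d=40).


EDD: sort by earliest due date
  J1: d=15, p=11
  J4: d=20, p=2
  J3: d=21, p=11
  J6: d=31, p=6
  J5: d=33, p=10
  J7: d=40, p=3
  J2: d=60, p=9
Order: J1 → J4 → J3 → J6 → J5 → J7 → J2


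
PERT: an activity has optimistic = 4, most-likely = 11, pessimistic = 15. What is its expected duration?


te = (o + 4m + p) / 6
= (4 + 4×11 + 15) / 6
= (4 + 44 + 15) / 6
= 63 / 6
= 10.50


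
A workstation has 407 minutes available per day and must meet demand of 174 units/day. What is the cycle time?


Cycle time = available time / demand
= 407 / 174
= 2.34 min/unit


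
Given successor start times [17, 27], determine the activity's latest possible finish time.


LF = min of all successor start times
Successors start at: [17, 27]
LF = min(17, 27)
= 17


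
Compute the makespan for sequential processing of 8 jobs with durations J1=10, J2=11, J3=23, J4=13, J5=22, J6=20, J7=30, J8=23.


Sequential makespan: sum all processing times
= 10 + 11 + 23 + 13 + 22 + 20 + 30 + 23
= 152 time units


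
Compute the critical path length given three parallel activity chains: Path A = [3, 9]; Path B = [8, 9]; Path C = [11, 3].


Path A: 3 + 9 = 12
Path B: 8 + 9 = 17
Path C: 11 + 3 = 14
Critical path = longest = max(12, 17, 14)
= 17 (Path B)


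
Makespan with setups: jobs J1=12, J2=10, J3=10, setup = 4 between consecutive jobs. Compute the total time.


Makespan = Σ processing + (n-1) × setup
= (12 + 10 + 10) + (3-1)×4
= 32 + 8
= 40 time units


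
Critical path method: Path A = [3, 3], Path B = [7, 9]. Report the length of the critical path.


Path A: 3 + 3 = 6
Path B: 7 + 9 = 16
Critical path = longest = max(6, 16)
= 16 (Path B)


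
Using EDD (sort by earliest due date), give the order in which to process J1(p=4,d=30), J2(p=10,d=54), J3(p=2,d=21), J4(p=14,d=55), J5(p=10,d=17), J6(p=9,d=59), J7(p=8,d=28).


EDD: sort by earliest due date
  J5: d=17, p=10
  J3: d=21, p=2
  J7: d=28, p=8
  J1: d=30, p=4
  J2: d=54, p=10
  J4: d=55, p=14
  J6: d=59, p=9
Order: J5 → J3 → J7 → J1 → J2 → J4 → J6


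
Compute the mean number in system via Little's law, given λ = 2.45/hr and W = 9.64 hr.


Little's law: L = λ × W
= 2.45 × 9.64
= 23.62


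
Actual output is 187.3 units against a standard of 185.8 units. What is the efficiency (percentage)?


Efficiency = (actual / standard) × 100
= (187.3 / 185.8) × 100
= 100.8%


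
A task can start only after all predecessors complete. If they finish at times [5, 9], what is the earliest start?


ES = max of all predecessor completion times
Predecessors: [5, 9]
ES = max(5, 9)
= 9


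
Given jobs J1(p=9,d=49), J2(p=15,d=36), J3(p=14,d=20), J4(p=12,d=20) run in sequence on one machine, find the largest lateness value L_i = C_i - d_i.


Lateness per job (L = C - d):
  J1: C=9, d=49, L=-40
  J2: C=24, d=36, L=-12
  J3: C=38, d=20, L=18
  J4: C=50, d=20, L=30
Lmax = max(-40, -12, 18, 30)
= 30


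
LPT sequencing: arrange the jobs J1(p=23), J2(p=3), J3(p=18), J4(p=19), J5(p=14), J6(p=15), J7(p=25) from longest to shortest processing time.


LPT: sort by longest processing time first
  J7: p=25
  J1: p=23
  J4: p=19
  J3: p=18
  J6: p=15
  J5: p=14
  J2: p=3
Order: J7 → J1 → J4 → J3 → J6 → J5 → J2


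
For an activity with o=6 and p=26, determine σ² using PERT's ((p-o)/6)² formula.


σ² = ((p - o) / 6)² = (p - o)² / 36
= (26 - 6)² / 36
= 20² / 36
= 400 / 36
= 11.1111


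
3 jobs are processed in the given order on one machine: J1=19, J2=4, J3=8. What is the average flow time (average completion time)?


Completion times:
  J1: completes at 19
  J2: completes at 23
  J3: completes at 31
Sum = 73
Average = 73/3
= 24.33


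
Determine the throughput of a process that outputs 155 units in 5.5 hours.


Throughput = units / time
= 155 / 5.5
= 28.2 units/hour


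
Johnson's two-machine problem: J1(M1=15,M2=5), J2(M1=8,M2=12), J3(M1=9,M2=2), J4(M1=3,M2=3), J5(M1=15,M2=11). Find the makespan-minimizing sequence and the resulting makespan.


Johnson's rule:
Group 1 (M1≤M2, sort by M1): ['J4', 'J2']
Group 2 (M1>M2, sort desc M2): ['J5', 'J1', 'J3']
Sequence: J4 → J2 → J5 → J1 → J3
Makespan calculation:
  J4: M1 done=3, M2 done=6
  J2: M1 done=11, M2 done=23
  J5: M1 done=26, M2 done=37
  J1: M1 done=41, M2 done=46
  J3: M1 done=50, M2 done=52
= Sequence: J4 → J2 → J5 → J1 → J3, Makespan: 52


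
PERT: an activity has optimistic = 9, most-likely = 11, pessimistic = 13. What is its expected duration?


te = (o + 4m + p) / 6
= (9 + 4×11 + 13) / 6
= (9 + 44 + 13) / 6
= 66 / 6
= 11.00


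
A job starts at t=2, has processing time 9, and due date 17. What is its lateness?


Completion = 2 + 9 = 11
Lateness = C - d = 11 - 17
= -6


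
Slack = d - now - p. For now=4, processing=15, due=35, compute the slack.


Slack = due - current_time - processing
= 35 - 4 - 15
= 16


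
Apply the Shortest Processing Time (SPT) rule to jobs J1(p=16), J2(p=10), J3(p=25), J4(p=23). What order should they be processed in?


SPT: sort by shortest processing time
  J2: p=10
  J1: p=16
  J4: p=23
  J3: p=25
Order: J2 → J1 → J4 → J3


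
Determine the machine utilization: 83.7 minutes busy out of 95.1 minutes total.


Utilization = busy / total × 100
= 83.7 / 95.1 × 100
= 88.0%


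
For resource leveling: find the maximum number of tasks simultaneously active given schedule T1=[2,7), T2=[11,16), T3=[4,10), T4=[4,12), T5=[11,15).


Check each time point for overlaps:
  t=4: 3 tasks active (T1, T3, T4)
Max concurrent = 3


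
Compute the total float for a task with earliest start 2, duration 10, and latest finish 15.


EF = ES + duration = 2 + 10 = 12
LS = LF - duration = 15 - 10 = 5
Total Float = LF - EF = 15 - 12
(or LS - ES = 5 - 2)
= 3


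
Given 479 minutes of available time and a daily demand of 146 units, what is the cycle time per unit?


Cycle time = available time / demand
= 479 / 146
= 3.28 min/unit


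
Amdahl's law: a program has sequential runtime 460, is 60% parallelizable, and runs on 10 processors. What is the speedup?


Amdahl's law: T_p = T × ((1-p) + p/N)
= 460 × ((1-0.6) + 0.6/10)
= 460 × (0.40 + 0.0600)
= 460 × 0.4600
= 211.60
Speedup = 460/211.60
= 2.17×


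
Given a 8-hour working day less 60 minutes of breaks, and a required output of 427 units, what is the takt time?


Available = 8×60 - 60 = 420 min
Takt time = 420 / 427
= 0.98 min/unit


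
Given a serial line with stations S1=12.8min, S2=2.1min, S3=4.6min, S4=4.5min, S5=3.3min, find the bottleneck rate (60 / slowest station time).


Bottleneck = longest station time
Station times: [12.8, 2.1, 4.6, 4.5, 3.3]
Max = 12.8 min
Rate = 60 / 12.8
= 4.69 units/hour (bottleneck: 12.8min)


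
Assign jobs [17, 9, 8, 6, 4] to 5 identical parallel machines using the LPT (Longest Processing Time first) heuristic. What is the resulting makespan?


Jobs (LPT sorted): [17, 9, 8, 6, 4]
Machines: 5
  J=17 → Machine 1 (load: 0+17=17)
  J=9 → Machine 2 (load: 0+9=9)
  J=8 → Machine 3 (load: 0+8=8)
  J=6 → Machine 4 (load: 0+6=6)
  J=4 → Machine 5 (load: 0+4=4)
Machine loads: [17, 9, 8, 6, 4]
Makespan = max = 17 time units


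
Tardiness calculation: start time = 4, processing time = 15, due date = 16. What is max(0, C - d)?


Completion = start + processing = 4 + 15 = 19
Tardiness = max(0, C - d) = max(0, 19 - 16)
= max(0, 3)
= 3


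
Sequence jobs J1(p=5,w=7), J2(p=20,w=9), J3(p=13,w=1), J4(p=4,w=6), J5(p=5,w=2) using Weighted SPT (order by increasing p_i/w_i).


WSPT (Smith's rule): sort by p/w ascending
  J4: p/w = 4/6 = 0.667
  J1: p/w = 5/7 = 0.714
  J2: p/w = 20/9 = 2.222
  J5: p/w = 5/2 = 2.500
  J3: p/w = 13/1 = 13.000
Order: J4 → J1 → J2 → J5 → J3


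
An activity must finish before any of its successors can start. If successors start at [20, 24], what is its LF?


LF = min of all successor start times
Successors start at: [20, 24]
LF = min(20, 24)
= 20


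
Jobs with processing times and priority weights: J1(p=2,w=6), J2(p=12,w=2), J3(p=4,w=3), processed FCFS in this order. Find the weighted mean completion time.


Completion times:
  J1: C=2, w×C=6×2=12
  J2: C=14, w×C=2×14=28
  J3: C=18, w×C=3×18=54
Sum w×C = 94
Sum w = 11
Weighted avg = 94/11
= 8.55


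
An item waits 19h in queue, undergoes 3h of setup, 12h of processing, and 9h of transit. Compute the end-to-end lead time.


Lead time = queue + setup + processing + transit
= 19 + 3 + 12 + 9
= 43 hours


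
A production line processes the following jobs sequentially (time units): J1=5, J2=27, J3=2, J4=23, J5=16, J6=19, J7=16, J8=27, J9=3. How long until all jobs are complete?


Sequential makespan: sum all processing times
= 5 + 27 + 2 + 23 + 16 + 19 + 16 + 27 + 3
= 138 time units


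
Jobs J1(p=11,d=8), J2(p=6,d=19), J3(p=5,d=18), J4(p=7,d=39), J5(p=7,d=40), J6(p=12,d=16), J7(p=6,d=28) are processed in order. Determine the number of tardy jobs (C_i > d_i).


Completion vs due date:
  J1: C=11, d=8 → TARDY
  J2: C=17, d=19 → on time
  J3: C=22, d=18 → TARDY
  J4: C=29, d=39 → on time
  J5: C=36, d=40 → on time
  J6: C=48, d=16 → TARDY
  J7: C=54, d=28 → TARDY
Tardy jobs: J1, J3, J6, J7
Count = 4


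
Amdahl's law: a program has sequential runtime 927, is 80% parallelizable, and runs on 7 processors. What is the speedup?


Amdahl's law: T_p = T × ((1-p) + p/N)
= 927 × ((1-0.8) + 0.8/7)
= 927 × (0.20 + 0.1143)
= 927 × 0.3143
= 291.34
Speedup = 927/291.34
= 3.18×


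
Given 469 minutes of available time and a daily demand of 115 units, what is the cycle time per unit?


Cycle time = available time / demand
= 469 / 115
= 4.08 min/unit


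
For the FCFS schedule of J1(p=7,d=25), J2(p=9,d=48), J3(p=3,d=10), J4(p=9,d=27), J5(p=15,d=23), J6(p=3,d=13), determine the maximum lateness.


Lateness per job (L = C - d):
  J1: C=7, d=25, L=-18
  J2: C=16, d=48, L=-32
  J3: C=19, d=10, L=9
  J4: C=28, d=27, L=1
  J5: C=43, d=23, L=20
  J6: C=46, d=13, L=33
Lmax = max(-18, -32, 9, 1, 20, 33)
= 33


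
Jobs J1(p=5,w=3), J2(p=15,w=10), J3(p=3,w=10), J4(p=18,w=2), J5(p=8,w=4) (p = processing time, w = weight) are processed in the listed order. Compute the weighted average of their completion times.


Completion times:
  J1: C=5, w×C=3×5=15
  J2: C=20, w×C=10×20=200
  J3: C=23, w×C=10×23=230
  J4: C=41, w×C=2×41=82
  J5: C=49, w×C=4×49=196
Sum w×C = 723
Sum w = 29
Weighted avg = 723/29
= 24.93


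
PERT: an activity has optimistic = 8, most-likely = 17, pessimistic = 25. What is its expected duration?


te = (o + 4m + p) / 6
= (8 + 4×17 + 25) / 6
= (8 + 68 + 25) / 6
= 101 / 6
= 16.83


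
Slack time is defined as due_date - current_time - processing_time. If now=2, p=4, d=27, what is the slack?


Slack = due - current_time - processing
= 27 - 2 - 4
= 21


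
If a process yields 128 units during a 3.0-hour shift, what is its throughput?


Throughput = units / time
= 128 / 3.0
= 42.7 units/hour


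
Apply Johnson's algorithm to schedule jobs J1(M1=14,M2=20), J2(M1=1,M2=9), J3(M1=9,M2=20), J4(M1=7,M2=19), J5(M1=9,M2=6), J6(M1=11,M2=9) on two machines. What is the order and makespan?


Johnson's rule:
Group 1 (M1≤M2, sort by M1): ['J2', 'J4', 'J3', 'J1']
Group 2 (M1>M2, sort desc M2): ['J6', 'J5']
Sequence: J2 → J4 → J3 → J1 → J6 → J5
Makespan calculation:
  J2: M1 done=1, M2 done=10
  J4: M1 done=8, M2 done=29
  J3: M1 done=17, M2 done=49
  J1: M1 done=31, M2 done=69
  J6: M1 done=42, M2 done=78
  J5: M1 done=51, M2 done=84
= Sequence: J2 → J4 → J3 → J1 → J6 → J5, Makespan: 84


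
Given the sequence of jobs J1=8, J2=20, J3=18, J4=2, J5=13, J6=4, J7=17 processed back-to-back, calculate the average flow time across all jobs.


Completion times:
  J1: completes at 8
  J2: completes at 28
  J3: completes at 46
  J4: completes at 48
  J5: completes at 61
  J6: completes at 65
  J7: completes at 82
Sum = 338
Average = 338/7
= 48.29


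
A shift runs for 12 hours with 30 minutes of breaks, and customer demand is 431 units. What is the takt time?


Available = 12×60 - 30 = 690 min
Takt time = 690 / 431
= 1.60 min/unit


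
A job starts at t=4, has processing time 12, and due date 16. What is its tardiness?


Completion = start + processing = 4 + 12 = 16
Tardiness = max(0, C - d) = max(0, 16 - 16)
= max(0, 0)
= 0


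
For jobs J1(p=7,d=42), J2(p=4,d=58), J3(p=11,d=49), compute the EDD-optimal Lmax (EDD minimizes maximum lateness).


EDD order: J1 → J3 → J2
Completion and lateness:
  J1: C=7, d=42, L=7-42=-35
  J3: C=18, d=49, L=18-49=-31
  J2: C=22, d=58, L=22-58=-36
Lmax = max(-35, -31, -36)
= -31


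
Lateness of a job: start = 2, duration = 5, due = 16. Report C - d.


Completion = 2 + 5 = 7
Lateness = C - d = 7 - 16
= -9


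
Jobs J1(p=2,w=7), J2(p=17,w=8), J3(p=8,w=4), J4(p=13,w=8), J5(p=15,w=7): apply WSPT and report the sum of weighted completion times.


WSPT order (by p/w): J1 → J4 → J3 → J2 → J5
  J1: C=2, w·C=7×2=14
  J4: C=15, w·C=8×15=120
  J3: C=23, w·C=4×23=92
  J2: C=40, w·C=8×40=320
  J5: C=55, w·C=7×55=385
Σ w·C = 931
= 931


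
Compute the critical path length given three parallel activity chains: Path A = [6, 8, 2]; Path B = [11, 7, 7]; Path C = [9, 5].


Path A: 6 + 8 + 2 = 16
Path B: 11 + 7 + 7 = 25
Path C: 9 + 5 = 14
Critical path = longest = max(16, 25, 14)
= 25 (Path B)


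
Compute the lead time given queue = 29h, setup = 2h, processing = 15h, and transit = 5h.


Lead time = queue + setup + processing + transit
= 29 + 2 + 15 + 5
= 51 hours


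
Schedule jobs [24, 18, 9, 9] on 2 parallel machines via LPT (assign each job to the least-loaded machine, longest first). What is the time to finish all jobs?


Jobs (LPT sorted): [24, 18, 9, 9]
Machines: 2
  J=24 → Machine 1 (load: 0+24=24)
  J=18 → Machine 2 (load: 0+18=18)
  J=9 → Machine 2 (load: 18+9=27)
  J=9 → Machine 1 (load: 24+9=33)
Machine loads: [33, 27]
Makespan = max = 33 time units


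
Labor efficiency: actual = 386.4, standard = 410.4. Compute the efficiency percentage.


Efficiency = (actual / standard) × 100
= (386.4 / 410.4) × 100
= 94.2%


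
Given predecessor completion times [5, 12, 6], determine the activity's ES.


ES = max of all predecessor completion times
Predecessors: [5, 12, 6]
ES = max(5, 12, 6)
= 12


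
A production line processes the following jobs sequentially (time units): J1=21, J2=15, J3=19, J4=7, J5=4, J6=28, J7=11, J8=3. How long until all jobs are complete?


Sequential makespan: sum all processing times
= 21 + 15 + 19 + 7 + 4 + 28 + 11 + 3
= 108 time units


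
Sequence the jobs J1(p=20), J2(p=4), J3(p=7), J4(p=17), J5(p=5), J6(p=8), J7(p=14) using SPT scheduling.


SPT: sort by shortest processing time
  J2: p=4
  J5: p=5
  J3: p=7
  J6: p=8
  J7: p=14
  J4: p=17
  J1: p=20
Order: J2 → J5 → J3 → J6 → J7 → J4 → J1


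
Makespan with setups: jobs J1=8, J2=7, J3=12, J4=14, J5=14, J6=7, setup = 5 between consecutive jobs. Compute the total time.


Makespan = Σ processing + (n-1) × setup
= (8 + 7 + 12 + 14 + 14 + 7) + (6-1)×5
= 62 + 25
= 87 time units


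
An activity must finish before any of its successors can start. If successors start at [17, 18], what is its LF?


LF = min of all successor start times
Successors start at: [17, 18]
LF = min(17, 18)
= 17


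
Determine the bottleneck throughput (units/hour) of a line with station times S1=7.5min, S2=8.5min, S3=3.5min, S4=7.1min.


Bottleneck = longest station time
Station times: [7.5, 8.5, 3.5, 7.1]
Max = 8.5 min
Rate = 60 / 8.5
= 7.06 units/hour (bottleneck: 8.5min)


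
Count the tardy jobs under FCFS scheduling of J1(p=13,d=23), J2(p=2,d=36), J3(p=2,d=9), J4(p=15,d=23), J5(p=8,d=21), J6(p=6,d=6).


Completion vs due date:
  J1: C=13, d=23 → on time
  J2: C=15, d=36 → on time
  J3: C=17, d=9 → TARDY
  J4: C=32, d=23 → TARDY
  J5: C=40, d=21 → TARDY
  J6: C=46, d=6 → TARDY
Tardy jobs: J3, J4, J5, J6
Count = 4


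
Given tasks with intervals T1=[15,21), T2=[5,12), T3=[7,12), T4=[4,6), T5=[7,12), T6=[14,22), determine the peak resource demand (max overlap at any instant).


Check each time point for overlaps:
  t=7: 3 tasks active (T2, T3, T5)
Max concurrent = 3


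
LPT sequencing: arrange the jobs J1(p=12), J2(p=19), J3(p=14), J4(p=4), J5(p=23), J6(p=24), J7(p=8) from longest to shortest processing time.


LPT: sort by longest processing time first
  J6: p=24
  J5: p=23
  J2: p=19
  J3: p=14
  J1: p=12
  J7: p=8
  J4: p=4
Order: J6 → J5 → J2 → J3 → J1 → J7 → J4


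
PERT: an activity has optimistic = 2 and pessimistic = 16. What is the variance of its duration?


σ² = ((p - o) / 6)² = (p - o)² / 36
= (16 - 2)² / 36
= 14² / 36
= 196 / 36
= 5.4444


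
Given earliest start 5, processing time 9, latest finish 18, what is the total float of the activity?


EF = ES + duration = 5 + 9 = 14
LS = LF - duration = 18 - 9 = 9
Total Float = LF - EF = 18 - 14
(or LS - ES = 9 - 5)
= 4


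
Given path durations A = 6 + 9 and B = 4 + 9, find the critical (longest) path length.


Path A: 6 + 9 = 15
Path B: 4 + 9 = 13
Critical path = longest = max(15, 13)
= 15 (Path A)


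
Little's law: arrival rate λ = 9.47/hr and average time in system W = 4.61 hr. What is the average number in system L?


Little's law: L = λ × W
= 9.47 × 4.61
= 43.66


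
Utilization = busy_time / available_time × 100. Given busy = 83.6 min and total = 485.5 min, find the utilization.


Utilization = busy / total × 100
= 83.6 / 485.5 × 100
= 17.2%


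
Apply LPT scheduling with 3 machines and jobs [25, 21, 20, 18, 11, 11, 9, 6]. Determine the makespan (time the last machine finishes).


Jobs (LPT sorted): [25, 21, 20, 18, 11, 11, 9, 6]
Machines: 3
  J=25 → Machine 1 (load: 0+25=25)
  J=21 → Machine 2 (load: 0+21=21)
  J=20 → Machine 3 (load: 0+20=20)
  J=18 → Machine 3 (load: 20+18=38)
  J=11 → Machine 2 (load: 21+11=32)
  J=11 → Machine 1 (load: 25+11=36)
  J=9 → Machine 2 (load: 32+9=41)
  J=6 → Machine 1 (load: 36+6=42)
Machine loads: [42, 41, 38]
Makespan = max = 42 time units


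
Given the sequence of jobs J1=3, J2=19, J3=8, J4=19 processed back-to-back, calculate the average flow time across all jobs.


Completion times:
  J1: completes at 3
  J2: completes at 22
  J3: completes at 30
  J4: completes at 49
Sum = 104
Average = 104/4
= 26.00


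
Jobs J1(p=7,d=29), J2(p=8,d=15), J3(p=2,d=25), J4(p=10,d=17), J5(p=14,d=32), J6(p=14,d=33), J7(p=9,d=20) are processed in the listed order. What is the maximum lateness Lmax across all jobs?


Lateness per job (L = C - d):
  J1: C=7, d=29, L=-22
  J2: C=15, d=15, L=0
  J3: C=17, d=25, L=-8
  J4: C=27, d=17, L=10
  J5: C=41, d=32, L=9
  J6: C=55, d=33, L=22
  J7: C=64, d=20, L=44
Lmax = max(-22, 0, -8, 10, 9, 22, 44)
= 44


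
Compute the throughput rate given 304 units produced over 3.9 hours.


Throughput = units / time
= 304 / 3.9
= 77.9 units/hour


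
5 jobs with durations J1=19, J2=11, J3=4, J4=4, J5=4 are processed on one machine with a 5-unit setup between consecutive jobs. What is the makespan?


Makespan = Σ processing + (n-1) × setup
= (19 + 11 + 4 + 4 + 4) + (5-1)×5
= 42 + 20
= 62 time units


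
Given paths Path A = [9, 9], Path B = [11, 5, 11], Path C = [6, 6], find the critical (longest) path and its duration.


Path A: 9 + 9 = 18
Path B: 11 + 5 + 11 = 27
Path C: 6 + 6 = 12
Critical path = longest = max(18, 27, 12)
= 27 (Path B)


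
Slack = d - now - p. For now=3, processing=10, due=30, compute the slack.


Slack = due - current_time - processing
= 30 - 3 - 10
= 17


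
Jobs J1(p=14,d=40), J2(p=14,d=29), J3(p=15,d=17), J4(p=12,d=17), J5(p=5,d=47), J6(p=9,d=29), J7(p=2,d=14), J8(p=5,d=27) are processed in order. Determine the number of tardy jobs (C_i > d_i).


Completion vs due date:
  J1: C=14, d=40 → on time
  J2: C=28, d=29 → on time
  J3: C=43, d=17 → TARDY
  J4: C=55, d=17 → TARDY
  J5: C=60, d=47 → TARDY
  J6: C=69, d=29 → TARDY
  J7: C=71, d=14 → TARDY
  J8: C=76, d=27 → TARDY
Tardy jobs: J3, J4, J5, J6, J7, J8
Count = 6


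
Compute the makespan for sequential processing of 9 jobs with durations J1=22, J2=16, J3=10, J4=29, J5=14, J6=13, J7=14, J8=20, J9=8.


Sequential makespan: sum all processing times
= 22 + 16 + 10 + 29 + 14 + 13 + 14 + 20 + 8
= 146 time units


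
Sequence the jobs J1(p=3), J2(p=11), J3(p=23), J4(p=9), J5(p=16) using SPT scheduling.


SPT: sort by shortest processing time
  J1: p=3
  J4: p=9
  J2: p=11
  J5: p=16
  J3: p=23
Order: J1 → J4 → J2 → J5 → J3


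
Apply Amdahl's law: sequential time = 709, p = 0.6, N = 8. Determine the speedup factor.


Amdahl's law: T_p = T × ((1-p) + p/N)
= 709 × ((1-0.6) + 0.6/8)
= 709 × (0.40 + 0.0750)
= 709 × 0.4750
= 336.78
Speedup = 709/336.78
= 2.11×


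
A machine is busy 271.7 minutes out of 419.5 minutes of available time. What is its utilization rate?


Utilization = busy / total × 100
= 271.7 / 419.5 × 100
= 64.8%


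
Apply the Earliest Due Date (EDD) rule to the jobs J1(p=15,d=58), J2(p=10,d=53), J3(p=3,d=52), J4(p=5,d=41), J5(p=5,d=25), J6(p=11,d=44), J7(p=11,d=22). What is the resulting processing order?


EDD: sort by earliest due date
  J7: d=22, p=11
  J5: d=25, p=5
  J4: d=41, p=5
  J6: d=44, p=11
  J3: d=52, p=3
  J2: d=53, p=10
  J1: d=58, p=15
Order: J7 → J5 → J4 → J6 → J3 → J2 → J1


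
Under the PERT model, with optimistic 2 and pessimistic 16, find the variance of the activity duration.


σ² = ((p - o) / 6)² = (p - o)² / 36
= (16 - 2)² / 36
= 14² / 36
= 196 / 36
= 5.4444


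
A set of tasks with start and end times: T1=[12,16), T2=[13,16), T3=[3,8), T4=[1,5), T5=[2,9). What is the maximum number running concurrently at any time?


Check each time point for overlaps:
  t=3: 3 tasks active (T3, T4, T5)
Max concurrent = 3


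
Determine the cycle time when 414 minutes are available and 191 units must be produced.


Cycle time = available time / demand
= 414 / 191
= 2.17 min/unit


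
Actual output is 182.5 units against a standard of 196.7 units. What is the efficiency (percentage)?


Efficiency = (actual / standard) × 100
= (182.5 / 196.7) × 100
= 92.8%


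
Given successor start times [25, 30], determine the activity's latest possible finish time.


LF = min of all successor start times
Successors start at: [25, 30]
LF = min(25, 30)
= 25


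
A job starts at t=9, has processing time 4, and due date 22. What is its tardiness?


Completion = start + processing = 9 + 4 = 13
Tardiness = max(0, C - d) = max(0, 13 - 22)
= max(0, -9)
= 0


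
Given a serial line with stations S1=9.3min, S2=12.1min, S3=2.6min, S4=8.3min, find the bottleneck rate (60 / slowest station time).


Bottleneck = longest station time
Station times: [9.3, 12.1, 2.6, 8.3]
Max = 12.1 min
Rate = 60 / 12.1
= 4.96 units/hour (bottleneck: 12.1min)


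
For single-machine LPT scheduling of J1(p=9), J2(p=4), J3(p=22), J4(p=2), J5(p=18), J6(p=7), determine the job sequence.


LPT: sort by longest processing time first
  J3: p=22
  J5: p=18
  J1: p=9
  J6: p=7
  J2: p=4
  J4: p=2
Order: J3 → J5 → J1 → J6 → J2 → J4


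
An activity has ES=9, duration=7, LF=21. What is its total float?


EF = ES + duration = 9 + 7 = 16
LS = LF - duration = 21 - 7 = 14
Total Float = LF - EF = 21 - 16
(or LS - ES = 14 - 9)
= 5


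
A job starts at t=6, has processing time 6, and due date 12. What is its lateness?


Completion = 6 + 6 = 12
Lateness = C - d = 12 - 12
= 0


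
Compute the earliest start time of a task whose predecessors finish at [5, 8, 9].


ES = max of all predecessor completion times
Predecessors: [5, 8, 9]
ES = max(5, 8, 9)
= 9


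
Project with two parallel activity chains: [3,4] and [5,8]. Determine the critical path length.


Path A: 3 + 4 = 7
Path B: 5 + 8 = 13
Critical path = longest = max(7, 13)
= 13 (Path B)


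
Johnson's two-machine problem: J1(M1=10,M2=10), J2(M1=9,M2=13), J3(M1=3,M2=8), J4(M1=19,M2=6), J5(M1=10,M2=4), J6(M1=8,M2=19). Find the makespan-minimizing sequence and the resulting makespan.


Johnson's rule:
Group 1 (M1≤M2, sort by M1): ['J3', 'J6', 'J2', 'J1']
Group 2 (M1>M2, sort desc M2): ['J4', 'J5']
Sequence: J3 → J6 → J2 → J1 → J4 → J5
Makespan calculation:
  J3: M1 done=3, M2 done=11
  J6: M1 done=11, M2 done=30
  J2: M1 done=20, M2 done=43
  J1: M1 done=30, M2 done=53
  J4: M1 done=49, M2 done=59
  J5: M1 done=59, M2 done=63
= Sequence: J3 → J6 → J2 → J1 → J4 → J5, Makespan: 63


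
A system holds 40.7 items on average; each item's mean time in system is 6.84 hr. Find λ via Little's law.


Little's law: L = λW → λ = L / W
= 40.7 / 6.84
= 5.95 per hour


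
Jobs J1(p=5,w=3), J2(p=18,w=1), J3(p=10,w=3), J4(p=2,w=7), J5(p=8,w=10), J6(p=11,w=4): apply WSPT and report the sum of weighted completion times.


WSPT order (by p/w): J4 → J5 → J1 → J6 → J3 → J2
  J4: C=2, w·C=7×2=14
  J5: C=10, w·C=10×10=100
  J1: C=15, w·C=3×15=45
  J6: C=26, w·C=4×26=104
  J3: C=36, w·C=3×36=108
  J2: C=54, w·C=1×54=54
Σ w·C = 425
= 425


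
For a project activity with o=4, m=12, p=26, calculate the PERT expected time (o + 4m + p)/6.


te = (o + 4m + p) / 6
= (4 + 4×12 + 26) / 6
= (4 + 48 + 26) / 6
= 78 / 6
= 13.00


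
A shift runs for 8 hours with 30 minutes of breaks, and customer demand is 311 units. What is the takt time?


Available = 8×60 - 30 = 450 min
Takt time = 450 / 311
= 1.45 min/unit


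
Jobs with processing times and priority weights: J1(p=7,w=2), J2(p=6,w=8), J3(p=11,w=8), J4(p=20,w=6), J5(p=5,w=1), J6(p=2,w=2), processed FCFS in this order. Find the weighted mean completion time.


Completion times:
  J1: C=7, w×C=2×7=14
  J2: C=13, w×C=8×13=104
  J3: C=24, w×C=8×24=192
  J4: C=44, w×C=6×44=264
  J5: C=49, w×C=1×49=49
  J6: C=51, w×C=2×51=102
Sum w×C = 725
Sum w = 27
Weighted avg = 725/27
= 26.85


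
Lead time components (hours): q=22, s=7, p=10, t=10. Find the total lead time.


Lead time = queue + setup + processing + transit
= 22 + 7 + 10 + 10
= 49 hours


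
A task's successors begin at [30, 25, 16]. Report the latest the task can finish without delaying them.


LF = min of all successor start times
Successors start at: [30, 25, 16]
LF = min(30, 25, 16)
= 16


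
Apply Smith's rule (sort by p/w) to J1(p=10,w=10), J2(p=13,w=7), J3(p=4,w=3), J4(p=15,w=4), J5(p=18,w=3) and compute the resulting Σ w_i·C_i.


WSPT order (by p/w): J1 → J3 → J2 → J4 → J5
  J1: C=10, w·C=10×10=100
  J3: C=14, w·C=3×14=42
  J2: C=27, w·C=7×27=189
  J4: C=42, w·C=4×42=168
  J5: C=60, w·C=3×60=180
Σ w·C = 679
= 679


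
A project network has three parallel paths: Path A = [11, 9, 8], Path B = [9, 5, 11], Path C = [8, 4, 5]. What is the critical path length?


Path A: 11 + 9 + 8 = 28
Path B: 9 + 5 + 11 = 25
Path C: 8 + 4 + 5 = 17
Critical path = longest = max(28, 25, 17)
= 28 (Path A)


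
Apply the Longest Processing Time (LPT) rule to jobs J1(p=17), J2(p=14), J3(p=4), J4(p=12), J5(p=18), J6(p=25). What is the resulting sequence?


LPT: sort by longest processing time first
  J6: p=25
  J5: p=18
  J1: p=17
  J2: p=14
  J4: p=12
  J3: p=4
Order: J6 → J5 → J1 → J2 → J4 → J3
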